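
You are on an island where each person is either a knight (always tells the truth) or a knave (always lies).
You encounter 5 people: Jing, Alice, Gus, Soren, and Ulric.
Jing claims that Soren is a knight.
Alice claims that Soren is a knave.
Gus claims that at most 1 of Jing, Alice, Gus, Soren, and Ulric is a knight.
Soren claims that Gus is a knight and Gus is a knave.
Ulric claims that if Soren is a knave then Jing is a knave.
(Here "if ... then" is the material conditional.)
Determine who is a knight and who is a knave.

As a knave, Jing's statement "Soren is a knight" should be false; it is.
Alice is a knight, and the claim "Soren is a knave" is indeed true.
Gus is a knave; "at most 1 of Jing, Alice, Gus, Soren, and Ulric is a knight" is false, as required.
Soren (knave): "Gus is a knight and Gus is a knave" — false. ✓
Ulric (knight): "if Soren is a knave then Jing is a knave" — true. ✓

Jing is a knave, Alice is a knight, Gus is a knave, Soren is a knave, and Ulric is a knight.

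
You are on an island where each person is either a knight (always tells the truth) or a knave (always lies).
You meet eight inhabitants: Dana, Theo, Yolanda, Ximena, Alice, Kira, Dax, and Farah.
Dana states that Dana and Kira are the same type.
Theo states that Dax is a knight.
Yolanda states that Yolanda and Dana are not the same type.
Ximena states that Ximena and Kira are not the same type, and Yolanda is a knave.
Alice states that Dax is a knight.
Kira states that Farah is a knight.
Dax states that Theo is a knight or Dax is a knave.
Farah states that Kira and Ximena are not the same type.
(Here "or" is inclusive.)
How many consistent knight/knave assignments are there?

1

Consistent assignments:
  Dana=knave, Theo=knight, Yolanda=knight, Ximena=knave, Alice=knight, Kira=knight, Dax=knight, Farah=knight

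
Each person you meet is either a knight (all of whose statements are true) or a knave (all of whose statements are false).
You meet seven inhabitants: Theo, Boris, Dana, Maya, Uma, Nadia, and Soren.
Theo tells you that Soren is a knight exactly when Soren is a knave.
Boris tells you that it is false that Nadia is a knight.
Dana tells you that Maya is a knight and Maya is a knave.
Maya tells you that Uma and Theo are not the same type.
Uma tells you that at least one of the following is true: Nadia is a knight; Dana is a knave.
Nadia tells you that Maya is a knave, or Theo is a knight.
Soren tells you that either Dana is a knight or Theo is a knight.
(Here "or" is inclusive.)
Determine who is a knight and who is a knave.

Knights: Boris, Maya, and Uma. Knaves: Theo, Dana, Nadia, and Soren.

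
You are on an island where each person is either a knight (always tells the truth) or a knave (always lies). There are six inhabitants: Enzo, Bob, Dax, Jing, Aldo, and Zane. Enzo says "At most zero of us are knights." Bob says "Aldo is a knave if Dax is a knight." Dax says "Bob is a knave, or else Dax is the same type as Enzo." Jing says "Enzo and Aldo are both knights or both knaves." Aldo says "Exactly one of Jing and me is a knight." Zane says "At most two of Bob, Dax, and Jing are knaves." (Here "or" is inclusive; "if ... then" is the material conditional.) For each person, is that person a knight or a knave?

Since Enzo is a knave, "at most zero of us are knights" needs to be false, which holds.
Since Bob is a knave, "Aldo is a knave if Dax is a knight" needs to be false, which holds.
Dax is a knight, so "Bob is a knave, or else Dax is the same type as Enzo" must be True — and it is.
Jing is a knave, and the claim "Enzo and Aldo are both knights or both knaves" is indeed false.
As a knight, Aldo's statement "exactly one of Jing and me is a knight" should be True; it is.
As a knight, Zane's statement "at most two of Bob, Dax, and Jing are knaves" should be True; it is.

Knights: Dax, Aldo, and Zane. Knaves: Enzo, Bob, and Jing.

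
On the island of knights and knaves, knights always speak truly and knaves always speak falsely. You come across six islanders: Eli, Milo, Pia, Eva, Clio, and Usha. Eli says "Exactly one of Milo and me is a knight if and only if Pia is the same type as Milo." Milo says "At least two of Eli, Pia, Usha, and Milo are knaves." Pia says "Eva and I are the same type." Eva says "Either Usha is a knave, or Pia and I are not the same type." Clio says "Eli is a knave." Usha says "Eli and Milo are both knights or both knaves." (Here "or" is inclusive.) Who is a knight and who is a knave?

Eli is a knave, Milo is a knight, Pia is a knave, Eva is a knight, Clio is a knight, and Usha is a knave.

As a knave, Eli's statement "exactly one of Milo and me is a knight if and only if Pia is the same type as Milo" should be false; it is.
Milo is a knight; "at least two of Eli, Pia, Usha, and Milo are knaves" is True, as required.
Pia is a knave, and the claim "Eva and I are the same type" is indeed false.
Eva is a knight, and the claim "either Usha is a knave, or Pia and I are not the same type" is indeed True.
Clio is a knight, and the claim "Eli is a knave" is indeed True.
Usha is a knave, and the claim "Eli and Milo are both knights or both knaves" is indeed false.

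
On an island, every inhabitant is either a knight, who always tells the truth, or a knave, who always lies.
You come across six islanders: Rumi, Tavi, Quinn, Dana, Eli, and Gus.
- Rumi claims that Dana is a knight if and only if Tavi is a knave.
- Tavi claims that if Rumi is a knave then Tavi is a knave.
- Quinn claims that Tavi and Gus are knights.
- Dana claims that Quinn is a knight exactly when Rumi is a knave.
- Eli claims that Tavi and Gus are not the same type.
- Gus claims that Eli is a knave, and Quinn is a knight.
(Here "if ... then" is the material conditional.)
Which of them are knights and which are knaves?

Rumi is a knight, so "Dana is a knight if and only if Tavi is a knave" must be true — and it is.
Tavi is a knight, and the claim "if Rumi is a knave then Tavi is a knave" is indeed true.
Quinn is a knight; "Tavi and Gus are knights" is true, as required.
Dana is a knave, so "Quinn is a knight exactly when Rumi is a knave" must be False — and it is.
Eli is a knave, so "Tavi and Gus are not the same type" must be False — and it is.
Gus is a knight, so "Eli is a knave, and Quinn is a knight" must be true — and it is.

Rumi is a knight, Tavi is a knight, Quinn is a knight, Dana is a knave, Eli is a knave, and Gus is a knight.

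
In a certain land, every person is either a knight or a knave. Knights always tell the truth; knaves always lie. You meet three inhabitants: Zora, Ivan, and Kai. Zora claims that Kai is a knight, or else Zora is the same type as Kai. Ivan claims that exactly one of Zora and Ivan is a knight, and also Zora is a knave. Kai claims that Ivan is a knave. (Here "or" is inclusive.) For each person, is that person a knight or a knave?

Knights: Zora and Kai. Knaves: Ivan.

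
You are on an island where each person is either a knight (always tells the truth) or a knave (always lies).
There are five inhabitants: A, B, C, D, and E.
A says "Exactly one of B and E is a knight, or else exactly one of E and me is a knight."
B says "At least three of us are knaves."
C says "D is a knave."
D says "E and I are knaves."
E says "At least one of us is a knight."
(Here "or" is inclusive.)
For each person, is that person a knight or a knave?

Knights: A, C, and E. Knaves: B and D.

A (knight): "exactly one of B and E is a knight, or else exactly one of E and me is a knight" — True. ✓
As a knave, B's statement "at least three of us are knaves" should be false; it is.
C is a knight, and the claim "D is a knave" is indeed True.
D (knave): "E and I are knaves" — false. ✓
E is a knight, so "at least one of us is a knight" must be True — and it is.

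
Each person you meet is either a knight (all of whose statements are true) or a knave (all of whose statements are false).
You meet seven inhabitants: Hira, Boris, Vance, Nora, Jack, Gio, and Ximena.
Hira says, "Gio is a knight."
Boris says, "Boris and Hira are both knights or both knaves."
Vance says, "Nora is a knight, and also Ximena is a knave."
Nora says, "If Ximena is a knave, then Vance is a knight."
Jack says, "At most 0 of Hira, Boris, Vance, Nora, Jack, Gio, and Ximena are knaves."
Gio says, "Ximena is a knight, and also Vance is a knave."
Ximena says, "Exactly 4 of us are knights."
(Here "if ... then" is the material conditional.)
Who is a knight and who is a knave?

Hira is a knight, Boris is a knave, Vance is a knave, Nora is a knight, Jack is a knave, Gio is a knight, and Ximena is a knight.

Since Hira is a knight, "Gio is a knight" needs to be True, which holds.
Boris (knave): "Boris and Hira are both knights or both knaves" — False. ✓
Vance (knave): "Nora is a knight, and also Ximena is a knave" — False. ✓
Since Nora is a knight, "if Ximena is a knave, then Vance is a knight" needs to be True, which holds.
Jack is a knave, and the claim "at most 0 of Hira, Boris, Vance, Nora, Jack, Gio, and Ximena are knaves" is indeed False.
Gio is a knight; "Ximena is a knight, and also Vance is a knave" is True, as required.
Ximena is a knight; "exactly 4 of us are knights" is True, as required.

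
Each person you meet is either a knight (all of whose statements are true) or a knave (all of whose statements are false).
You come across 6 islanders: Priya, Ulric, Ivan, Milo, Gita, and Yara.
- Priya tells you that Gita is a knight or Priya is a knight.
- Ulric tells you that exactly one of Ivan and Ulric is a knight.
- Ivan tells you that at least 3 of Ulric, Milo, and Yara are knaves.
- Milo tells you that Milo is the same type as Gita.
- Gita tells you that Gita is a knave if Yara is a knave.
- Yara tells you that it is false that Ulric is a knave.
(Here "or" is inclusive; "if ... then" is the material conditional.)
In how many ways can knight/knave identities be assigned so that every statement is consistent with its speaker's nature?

2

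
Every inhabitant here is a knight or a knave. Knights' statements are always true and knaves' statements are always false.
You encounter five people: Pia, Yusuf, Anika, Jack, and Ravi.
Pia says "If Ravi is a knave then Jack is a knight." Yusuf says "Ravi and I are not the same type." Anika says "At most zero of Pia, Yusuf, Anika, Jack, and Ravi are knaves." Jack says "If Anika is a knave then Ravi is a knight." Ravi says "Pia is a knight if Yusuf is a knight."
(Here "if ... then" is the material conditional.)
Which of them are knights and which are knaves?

Knights: Yusuf. Knaves: Pia, Anika, Jack, and Ravi.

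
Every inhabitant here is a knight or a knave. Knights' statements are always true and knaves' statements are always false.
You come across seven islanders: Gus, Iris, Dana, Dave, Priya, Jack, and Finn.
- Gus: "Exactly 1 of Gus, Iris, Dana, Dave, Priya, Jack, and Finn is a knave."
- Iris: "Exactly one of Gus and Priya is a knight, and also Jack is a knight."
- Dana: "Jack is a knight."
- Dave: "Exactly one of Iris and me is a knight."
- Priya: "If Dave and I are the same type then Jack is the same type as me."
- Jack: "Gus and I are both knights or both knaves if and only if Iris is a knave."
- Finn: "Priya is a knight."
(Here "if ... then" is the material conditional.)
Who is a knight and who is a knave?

Gus is a knight, Iris is a knave, Dana is a knight, Dave is a knight, Priya is a knight, Jack is a knight, and Finn is a knight.

Since Gus is a knight, "exactly 1 of Gus, Iris, Dana, Dave, Priya, Jack, and Finn is a knave" needs to be True, which holds.
Iris (knave): "exactly one of Gus and Priya is a knight, and also Jack is a knight" — false. ✓
Dana is a knight; "Jack is a knight" is True, as required.
Dave is a knight, so "exactly one of Iris and me is a knight" must be True — and it is.
Priya is a knight, so "if Dave and I are the same type then Jack is the same type as me" must be True — and it is.
Jack is a knight; "Gus and I are both knights or both knaves if and only if Iris is a knave" is True, as required.
Finn is a knight; "Priya is a knight" is True, as required.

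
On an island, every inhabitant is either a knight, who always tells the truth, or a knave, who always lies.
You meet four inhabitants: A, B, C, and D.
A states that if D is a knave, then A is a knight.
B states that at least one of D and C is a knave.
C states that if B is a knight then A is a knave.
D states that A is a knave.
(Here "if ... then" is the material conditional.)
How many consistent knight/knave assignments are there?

1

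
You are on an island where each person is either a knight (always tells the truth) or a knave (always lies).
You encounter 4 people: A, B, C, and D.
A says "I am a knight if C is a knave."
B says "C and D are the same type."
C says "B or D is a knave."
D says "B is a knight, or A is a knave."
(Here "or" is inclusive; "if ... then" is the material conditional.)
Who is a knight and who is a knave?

Since A is a knight, "I am a knight if C is a knave" needs to be true, which holds.
B is a knave; "C and D are the same type" is False, as required.
C is a knight, so "B or D is a knave" must be true — and it is.
Since D is a knave, "B is a knight, or A is a knave" needs to be False, which holds.

A is a knight, B is a knave, C is a knight, and D is a knave.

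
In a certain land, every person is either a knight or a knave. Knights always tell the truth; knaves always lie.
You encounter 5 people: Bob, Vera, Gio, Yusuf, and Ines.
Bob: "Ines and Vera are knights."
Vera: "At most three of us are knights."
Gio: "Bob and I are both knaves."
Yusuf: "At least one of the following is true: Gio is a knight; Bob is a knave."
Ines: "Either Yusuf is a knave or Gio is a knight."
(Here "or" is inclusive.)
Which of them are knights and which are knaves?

Knights: Bob, Vera, and Ines. Knaves: Gio and Yusuf.

Suppose Bob is a knave. Then Bob's statement "Ines and Vera are knights" would have to be false. Checking the 16 ways to assign the others, none is consistent with every speaker.
(For instance, with Vera=knight, Gio=knave, Yusuf=knave, Ines=knight, Bob's claim "Ines and Vera are knights" comes out true where it would need to be false.)
So Bob must be a knight, making "Ines and Vera are knights" true. Taking Bob=knight, Vera=knight, Gio=knave, Yusuf=knave, Ines=knight, each remaining statement checks out:
  Vera (knight): "at most three of us are knights" — true. ✓
  Gio (knave): "Bob and I are both knaves" — false. ✓
  Yusuf (knave): "at least one of the following is true: Gio is a knight; Bob is a knave" — false. ✓
  Ines (knight): "either Yusuf is a knave or Gio is a knight" — true. ✓
This is the unique consistent assignment.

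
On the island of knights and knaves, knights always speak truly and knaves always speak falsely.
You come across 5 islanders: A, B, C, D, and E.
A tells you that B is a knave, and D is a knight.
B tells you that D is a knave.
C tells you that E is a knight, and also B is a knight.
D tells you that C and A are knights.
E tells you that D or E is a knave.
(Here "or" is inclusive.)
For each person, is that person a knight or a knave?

A is a knave, B is a knight, C is a knight, D is a knave, and E is a knight.

A is a knave; "B is a knave, and D is a knight" is false, as required.
B is a knight, and the claim "D is a knave" is indeed True.
C is a knight, so "E is a knight, and also B is a knight" must be True — and it is.
D is a knave, and the claim "C and A are knights" is indeed false.
E is a knight, and the claim "D or E is a knave" is indeed True.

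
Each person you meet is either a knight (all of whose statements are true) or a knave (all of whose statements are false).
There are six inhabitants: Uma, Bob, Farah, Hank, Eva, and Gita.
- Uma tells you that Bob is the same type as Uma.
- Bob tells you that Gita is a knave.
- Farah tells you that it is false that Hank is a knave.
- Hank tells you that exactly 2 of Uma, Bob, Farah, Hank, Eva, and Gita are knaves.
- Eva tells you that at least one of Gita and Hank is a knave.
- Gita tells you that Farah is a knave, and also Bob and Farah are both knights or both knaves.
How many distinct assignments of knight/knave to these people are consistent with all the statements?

Consistent assignments:
  Uma=knight, Bob=knight, Farah=knave, Hank=knave, Eva=knight, Gita=knave
  Uma=knave, Bob=knight, Farah=knight, Hank=knight, Eva=knight, Gita=knave
  Uma=knave, Bob=knight, Farah=knave, Hank=knave, Eva=knight, Gita=knave

3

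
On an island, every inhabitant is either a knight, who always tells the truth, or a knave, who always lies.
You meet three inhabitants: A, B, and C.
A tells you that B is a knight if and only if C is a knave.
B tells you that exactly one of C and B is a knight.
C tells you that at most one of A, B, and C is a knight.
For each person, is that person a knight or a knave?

Suppose A is a knave. Then A's statement "B is a knight if and only if C is a knave" would have to be false. Checking the 4 ways to assign the others, none is consistent with every speaker.
(For instance, with B=knight, C=knave, A's claim "B is a knight if and only if C is a knave" comes out true where it would need to be false.)
So A must be a knight, making "B is a knight if and only if C is a knave" true. Taking A=knight, B=knight, C=knave, each remaining statement checks out:
  B (knight): "exactly one of C and B is a knight" — true. ✓
  C (knave): "at most one of A, B, and C is a knight" — false. ✓
This is the unique consistent assignment.

A is a knight, B is a knight, and C is a knave.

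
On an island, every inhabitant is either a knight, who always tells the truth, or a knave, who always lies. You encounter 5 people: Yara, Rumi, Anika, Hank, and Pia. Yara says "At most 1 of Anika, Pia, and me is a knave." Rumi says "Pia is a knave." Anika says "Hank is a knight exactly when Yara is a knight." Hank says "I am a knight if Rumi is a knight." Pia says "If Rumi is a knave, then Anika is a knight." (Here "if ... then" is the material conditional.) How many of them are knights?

4

The unique consistent assignment is Yara=knight, Rumi=knave, Anika=knight, Hank=knight, Pia=knight.
That has 4 knights.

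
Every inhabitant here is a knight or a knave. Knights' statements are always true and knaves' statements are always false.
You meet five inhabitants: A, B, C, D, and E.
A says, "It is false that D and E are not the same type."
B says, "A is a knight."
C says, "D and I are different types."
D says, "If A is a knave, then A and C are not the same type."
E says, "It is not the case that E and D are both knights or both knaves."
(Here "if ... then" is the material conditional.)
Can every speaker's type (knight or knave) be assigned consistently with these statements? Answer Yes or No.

One consistent assignment: A=knave, B=knave, C=knave, D=knave, E=knight.

Yes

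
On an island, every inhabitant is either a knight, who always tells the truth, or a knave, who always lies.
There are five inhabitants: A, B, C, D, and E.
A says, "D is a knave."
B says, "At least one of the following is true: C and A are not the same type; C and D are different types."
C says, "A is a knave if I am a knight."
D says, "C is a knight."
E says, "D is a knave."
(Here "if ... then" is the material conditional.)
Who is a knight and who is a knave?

A is a knave, B is a knight, C is a knight, D is a knight, and E is a knave.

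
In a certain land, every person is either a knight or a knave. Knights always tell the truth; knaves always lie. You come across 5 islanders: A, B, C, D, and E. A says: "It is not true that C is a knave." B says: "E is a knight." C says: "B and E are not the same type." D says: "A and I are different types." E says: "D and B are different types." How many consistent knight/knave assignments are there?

2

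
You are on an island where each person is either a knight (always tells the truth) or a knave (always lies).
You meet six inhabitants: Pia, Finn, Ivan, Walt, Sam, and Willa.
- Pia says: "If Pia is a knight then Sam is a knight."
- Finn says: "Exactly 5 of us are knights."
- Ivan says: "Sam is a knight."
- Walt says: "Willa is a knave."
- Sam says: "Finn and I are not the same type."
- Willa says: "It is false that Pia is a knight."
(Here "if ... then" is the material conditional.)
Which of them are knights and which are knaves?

Pia is a knight, Finn is a knave, Ivan is a knight, Walt is a knight, Sam is a knight, and Willa is a knave.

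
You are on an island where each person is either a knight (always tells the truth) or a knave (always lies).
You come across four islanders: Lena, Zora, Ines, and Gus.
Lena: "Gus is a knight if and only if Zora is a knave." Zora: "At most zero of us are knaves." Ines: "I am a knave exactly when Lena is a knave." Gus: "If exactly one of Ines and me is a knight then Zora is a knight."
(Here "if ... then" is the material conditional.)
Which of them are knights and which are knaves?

Lena is a knight, and the claim "Gus is a knight if and only if Zora is a knave" is indeed true.
Since Zora is a knave, "at most zero of us are knaves" needs to be false, which holds.
Ines (knight): "I am a knave exactly when Lena is a knave" — true. ✓
Gus (knight): "if exactly one of Ines and me is a knight then Zora is a knight" — true. ✓

Lena is a knight, Zora is a knave, Ines is a knight, and Gus is a knight.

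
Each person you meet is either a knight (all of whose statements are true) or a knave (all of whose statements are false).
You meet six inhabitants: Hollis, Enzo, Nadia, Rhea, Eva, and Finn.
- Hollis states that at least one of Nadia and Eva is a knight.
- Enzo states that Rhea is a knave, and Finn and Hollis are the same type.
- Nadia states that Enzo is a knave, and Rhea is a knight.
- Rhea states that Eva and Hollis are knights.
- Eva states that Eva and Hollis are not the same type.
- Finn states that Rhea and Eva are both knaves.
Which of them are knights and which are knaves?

Hollis is a knave, and the claim "at least one of Nadia and Eva is a knight" is indeed False.
Since Enzo is a knave, "Rhea is a knave, and Finn and Hollis are the same type" needs to be False, which holds.
Nadia is a knave, and the claim "Enzo is a knave, and Rhea is a knight" is indeed False.
Since Rhea is a knave, "Eva and Hollis are knights" needs to be False, which holds.
Eva (knave): "Eva and Hollis are not the same type" — False. ✓
Finn is a knight; "Rhea and Eva are both knaves" is true, as required.

Knights: Finn. Knaves: Hollis, Enzo, Nadia, Rhea, and Eva.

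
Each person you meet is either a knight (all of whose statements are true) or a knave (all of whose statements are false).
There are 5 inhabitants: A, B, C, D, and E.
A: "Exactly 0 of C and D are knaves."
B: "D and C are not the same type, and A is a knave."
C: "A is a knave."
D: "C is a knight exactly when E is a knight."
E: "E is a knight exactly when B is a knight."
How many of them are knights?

The unique consistent assignment is A=knave, B=knight, C=knight, D=knave, E=knave.
That has 2 knights.

2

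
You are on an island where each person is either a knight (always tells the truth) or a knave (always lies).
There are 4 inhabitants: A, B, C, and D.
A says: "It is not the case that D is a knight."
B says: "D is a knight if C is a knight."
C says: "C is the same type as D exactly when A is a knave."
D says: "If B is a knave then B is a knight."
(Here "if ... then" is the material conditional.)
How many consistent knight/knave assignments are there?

Consistent assignments:
  A=knight, B=knave, C=knight, D=knave
  A=knave, B=knight, C=knight, D=knight
  A=knave, B=knight, C=knave, D=knight

3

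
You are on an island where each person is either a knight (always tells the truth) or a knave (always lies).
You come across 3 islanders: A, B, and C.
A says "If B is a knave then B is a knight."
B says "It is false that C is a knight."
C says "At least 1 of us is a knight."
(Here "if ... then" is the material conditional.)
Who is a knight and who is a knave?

Knights: C. Knaves: A and B.

A (knave): "if B is a knave then B is a knight" — false. ✓
B is a knave; "it is false that C is a knight" is false, as required.
As a knight, C's statement "at least 1 of us is a knight" should be True; it is.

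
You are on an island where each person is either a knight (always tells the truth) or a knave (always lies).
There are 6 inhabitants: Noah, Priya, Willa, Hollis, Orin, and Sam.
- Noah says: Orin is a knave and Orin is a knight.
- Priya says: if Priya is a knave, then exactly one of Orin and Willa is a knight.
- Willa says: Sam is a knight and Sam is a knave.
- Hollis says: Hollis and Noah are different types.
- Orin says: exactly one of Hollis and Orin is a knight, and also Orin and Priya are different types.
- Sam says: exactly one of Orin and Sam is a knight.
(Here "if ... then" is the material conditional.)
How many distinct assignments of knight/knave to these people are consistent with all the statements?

6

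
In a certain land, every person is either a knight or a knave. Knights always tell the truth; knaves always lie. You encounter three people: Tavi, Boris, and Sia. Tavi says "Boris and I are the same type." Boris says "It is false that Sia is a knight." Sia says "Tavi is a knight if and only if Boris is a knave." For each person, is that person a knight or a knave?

Tavi is a knight; "Boris and I are the same type" is True, as required.
Since Boris is a knight, "it is false that Sia is a knight" needs to be True, which holds.
Sia is a knave; "Tavi is a knight if and only if Boris is a knave" is False, as required.

Tavi is a knight, Boris is a knight, and Sia is a knave.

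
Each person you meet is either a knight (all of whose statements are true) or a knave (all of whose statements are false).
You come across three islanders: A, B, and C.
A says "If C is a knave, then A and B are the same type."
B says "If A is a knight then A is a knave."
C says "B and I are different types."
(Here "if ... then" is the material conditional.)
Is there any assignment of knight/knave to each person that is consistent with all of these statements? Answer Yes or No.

Yes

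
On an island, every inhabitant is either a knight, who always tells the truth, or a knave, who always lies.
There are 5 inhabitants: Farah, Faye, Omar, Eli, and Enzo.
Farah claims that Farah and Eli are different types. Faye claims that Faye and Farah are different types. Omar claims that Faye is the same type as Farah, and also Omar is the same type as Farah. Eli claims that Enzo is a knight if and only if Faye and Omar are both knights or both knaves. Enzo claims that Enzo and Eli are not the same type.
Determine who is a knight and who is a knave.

Farah is a knave; "Farah and Eli are different types" is false, as required.
Faye (knight): "Faye and Farah are different types" — true. ✓
Omar (knave): "Faye is the same type as Farah, and also Omar is the same type as Farah" — false. ✓
Eli is a knave, so "Enzo is a knight if and only if Faye and Omar are both knights or both knaves" must be false — and it is.
Enzo is a knight, and the claim "Enzo and Eli are not the same type" is indeed true.

Farah is a knave, Faye is a knight, Omar is a knave, Eli is a knave, and Enzo is a knight.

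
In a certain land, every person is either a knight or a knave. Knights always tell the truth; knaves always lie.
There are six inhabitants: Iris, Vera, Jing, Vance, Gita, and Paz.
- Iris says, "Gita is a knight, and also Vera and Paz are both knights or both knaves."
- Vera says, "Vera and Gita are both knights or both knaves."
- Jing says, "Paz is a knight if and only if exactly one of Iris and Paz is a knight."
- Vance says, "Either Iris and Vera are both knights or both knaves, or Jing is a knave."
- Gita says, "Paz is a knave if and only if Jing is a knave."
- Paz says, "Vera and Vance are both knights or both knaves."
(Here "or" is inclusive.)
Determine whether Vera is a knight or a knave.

Vera is a knave.

Consistent assignments: {Iris=knight, Vera=knave, Jing=knave, Vance=knight, Gita=knight, Paz=knave}
In every consistent assignment, Vera is a knave.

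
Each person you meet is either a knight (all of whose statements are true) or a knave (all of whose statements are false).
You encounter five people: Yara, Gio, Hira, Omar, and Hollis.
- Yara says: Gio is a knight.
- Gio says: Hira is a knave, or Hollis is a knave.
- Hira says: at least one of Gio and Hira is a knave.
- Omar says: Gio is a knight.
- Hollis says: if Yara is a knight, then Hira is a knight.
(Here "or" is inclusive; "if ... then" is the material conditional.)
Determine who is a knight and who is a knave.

Yara is a knave, Gio is a knave, Hira is a knight, Omar is a knave, and Hollis is a knight.

Yara is a knave; "Gio is a knight" is False, as required.
Since Gio is a knave, "Hira is a knave, or Hollis is a knave" needs to be False, which holds.
Hira is a knight, and the claim "at least one of Gio and Hira is a knave" is indeed True.
Omar is a knave, and the claim "Gio is a knight" is indeed False.
Hollis (knight): "if Yara is a knight, then Hira is a knight" — True. ✓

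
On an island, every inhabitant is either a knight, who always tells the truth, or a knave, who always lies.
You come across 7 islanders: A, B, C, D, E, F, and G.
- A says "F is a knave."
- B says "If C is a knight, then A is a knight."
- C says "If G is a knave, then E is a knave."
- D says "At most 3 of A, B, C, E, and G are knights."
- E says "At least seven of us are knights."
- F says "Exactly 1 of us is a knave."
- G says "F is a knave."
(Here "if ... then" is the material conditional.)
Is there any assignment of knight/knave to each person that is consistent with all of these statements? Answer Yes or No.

Yes

One consistent assignment: A=knight, B=knight, C=knight, D=knave, E=knave, F=knave, G=knight.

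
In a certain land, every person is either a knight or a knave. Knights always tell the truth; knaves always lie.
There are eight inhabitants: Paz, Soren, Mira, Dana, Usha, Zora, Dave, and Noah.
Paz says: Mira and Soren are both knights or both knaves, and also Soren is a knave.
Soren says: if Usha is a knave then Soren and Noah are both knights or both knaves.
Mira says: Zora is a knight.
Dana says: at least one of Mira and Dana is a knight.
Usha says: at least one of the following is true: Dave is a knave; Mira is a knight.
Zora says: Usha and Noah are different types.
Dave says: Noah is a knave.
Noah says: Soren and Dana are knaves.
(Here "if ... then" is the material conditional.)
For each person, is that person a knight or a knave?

Paz is a knave, Soren is a knight, Mira is a knight, Dana is a knight, Usha is a knight, Zora is a knight, Dave is a knight, and Noah is a knave.

Paz is a knave, and the claim "Mira and Soren are both knights or both knaves, and also Soren is a knave" is indeed False.
Since Soren is a knight, "if Usha is a knave then Soren and Noah are both knights or both knaves" needs to be true, which holds.
Since Mira is a knight, "Zora is a knight" needs to be true, which holds.
Since Dana is a knight, "at least one of Mira and Dana is a knight" needs to be true, which holds.
Usha (knight): "at least one of the following is true: Dave is a knave; Mira is a knight" — true. ✓
Zora is a knight, and the claim "Usha and Noah are different types" is indeed true.
Dave is a knight, so "Noah is a knave" must be true — and it is.
Noah (knave): "Soren and Dana are knaves" — False. ✓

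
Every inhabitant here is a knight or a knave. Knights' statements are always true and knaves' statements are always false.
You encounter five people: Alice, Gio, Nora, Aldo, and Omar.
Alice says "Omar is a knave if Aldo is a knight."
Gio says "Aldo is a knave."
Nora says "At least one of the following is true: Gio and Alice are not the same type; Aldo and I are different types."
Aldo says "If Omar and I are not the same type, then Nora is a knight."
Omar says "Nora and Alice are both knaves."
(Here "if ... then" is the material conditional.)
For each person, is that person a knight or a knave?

Alice is a knight, Gio is a knave, Nora is a knight, Aldo is a knight, and Omar is a knave.

Suppose Alice is a knave. Then Alice's statement "Omar is a knave if Aldo is a knight" would have to be false. Checking the 16 ways to assign the others, none is consistent with every speaker.
(For instance, with Gio=knave, Nora=knight, Aldo=knight, Omar=knave, Alice's claim "Omar is a knave if Aldo is a knight" comes out true where it would need to be false.)
So Alice must be a knight, making "Omar is a knave if Aldo is a knight" true. Taking Alice=knight, Gio=knave, Nora=knight, Aldo=knight, Omar=knave, each remaining statement checks out:
  Gio (knave): "Aldo is a knave" — false. ✓
  Nora (knight): "at least one of the following is true: Gio and Alice are not the same type; Aldo and I are different types" — true. ✓
  Aldo (knight): "if Omar and I are not the same type, then Nora is a knight" — true. ✓
  Omar (knave): "Nora and Alice are both knaves" — false. ✓
This is the unique consistent assignment.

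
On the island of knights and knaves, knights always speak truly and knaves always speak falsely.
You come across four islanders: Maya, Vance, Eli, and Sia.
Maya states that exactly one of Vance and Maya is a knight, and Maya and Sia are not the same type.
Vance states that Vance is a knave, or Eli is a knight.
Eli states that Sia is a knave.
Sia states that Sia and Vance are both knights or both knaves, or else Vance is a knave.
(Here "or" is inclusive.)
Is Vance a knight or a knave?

Vance is a knight.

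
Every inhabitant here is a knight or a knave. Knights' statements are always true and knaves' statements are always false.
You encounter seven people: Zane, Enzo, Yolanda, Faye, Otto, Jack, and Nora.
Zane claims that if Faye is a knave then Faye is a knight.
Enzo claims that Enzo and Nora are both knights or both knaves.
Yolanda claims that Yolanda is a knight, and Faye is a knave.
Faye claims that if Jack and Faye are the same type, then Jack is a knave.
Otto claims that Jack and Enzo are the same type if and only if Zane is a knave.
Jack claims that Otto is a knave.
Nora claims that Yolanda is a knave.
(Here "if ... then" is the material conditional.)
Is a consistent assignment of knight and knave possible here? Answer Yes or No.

Yes

One consistent assignment: Zane=knight, Enzo=knight, Yolanda=knave, Faye=knight, Otto=knight, Jack=knave, Nora=knight.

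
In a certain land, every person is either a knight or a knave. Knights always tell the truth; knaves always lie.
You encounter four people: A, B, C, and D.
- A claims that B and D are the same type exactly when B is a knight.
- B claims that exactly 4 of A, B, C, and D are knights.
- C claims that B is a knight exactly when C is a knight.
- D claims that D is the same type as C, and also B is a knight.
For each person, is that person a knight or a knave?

A is a knight, and the claim "B and D are the same type exactly when B is a knight" is indeed True.
B is a knight, so "exactly 4 of A, B, C, and D are knights" must be True — and it is.
C is a knight; "B is a knight exactly when C is a knight" is True, as required.
D is a knight, so "D is the same type as C, and also B is a knight" must be True — and it is.

A is a knight, B is a knight, C is a knight, and D is a knight.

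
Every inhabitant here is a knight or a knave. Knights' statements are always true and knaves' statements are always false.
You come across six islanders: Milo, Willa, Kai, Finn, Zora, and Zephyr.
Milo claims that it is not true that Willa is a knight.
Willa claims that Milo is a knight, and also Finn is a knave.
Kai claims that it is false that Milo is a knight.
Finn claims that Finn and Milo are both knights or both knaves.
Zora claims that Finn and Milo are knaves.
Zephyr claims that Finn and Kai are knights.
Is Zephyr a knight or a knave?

Consistent assignments: {Milo=knight, Willa=knave, Kai=knave, Finn=knight, Zora=knave, Zephyr=knave}
In every consistent assignment, Zephyr is a knave.

Zephyr is a knave.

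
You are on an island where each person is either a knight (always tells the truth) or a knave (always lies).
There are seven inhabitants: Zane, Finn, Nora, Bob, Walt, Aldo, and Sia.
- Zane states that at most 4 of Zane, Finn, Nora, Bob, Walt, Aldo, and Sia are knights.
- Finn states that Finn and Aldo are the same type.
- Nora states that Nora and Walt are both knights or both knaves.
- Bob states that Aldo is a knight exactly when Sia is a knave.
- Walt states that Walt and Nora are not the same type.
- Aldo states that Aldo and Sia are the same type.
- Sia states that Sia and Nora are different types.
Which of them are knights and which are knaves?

Zane is a knight; "at most 4 of Zane, Finn, Nora, Bob, Walt, Aldo, and Sia are knights" is True, as required.
Finn (knave): "Finn and Aldo are the same type" — False. ✓
As a knave, Nora's statement "Nora and Walt are both knights or both knaves" should be False; it is.
Since Bob is a knave, "Aldo is a knight exactly when Sia is a knave" needs to be False, which holds.
Walt is a knight; "Walt and Nora are not the same type" is True, as required.
Aldo (knight): "Aldo and Sia are the same type" — True. ✓
Sia is a knight, so "Sia and Nora are different types" must be True — and it is.

Zane is a knight, Finn is a knave, Nora is a knave, Bob is a knave, Walt is a knight, Aldo is a knight, and Sia is a knight.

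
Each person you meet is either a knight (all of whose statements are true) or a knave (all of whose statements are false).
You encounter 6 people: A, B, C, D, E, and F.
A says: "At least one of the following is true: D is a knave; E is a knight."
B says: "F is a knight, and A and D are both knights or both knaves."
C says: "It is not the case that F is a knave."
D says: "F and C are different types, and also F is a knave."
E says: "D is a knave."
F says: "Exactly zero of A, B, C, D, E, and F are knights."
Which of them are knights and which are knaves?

A (knight): "at least one of the following is true: D is a knave; E is a knight" — true. ✓
B is a knave, so "F is a knight, and A and D are both knights or both knaves" must be false — and it is.
C (knave): "it is not the case that F is a knave" — false. ✓
D (knave): "F and C are different types, and also F is a knave" — false. ✓
E is a knight; "D is a knave" is true, as required.
F (knave): "exactly zero of A, B, C, D, E, and F are knights" — false. ✓

A is a knight, B is a knave, C is a knave, D is a knave, E is a knight, and F is a knave.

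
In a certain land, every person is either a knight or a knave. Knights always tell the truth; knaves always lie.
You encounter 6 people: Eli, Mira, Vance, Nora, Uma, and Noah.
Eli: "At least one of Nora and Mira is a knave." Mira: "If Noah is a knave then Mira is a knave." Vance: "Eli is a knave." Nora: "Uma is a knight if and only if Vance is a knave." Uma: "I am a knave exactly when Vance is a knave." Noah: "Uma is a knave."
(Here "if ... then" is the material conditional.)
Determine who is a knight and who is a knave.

Eli is a knave, Mira is a knight, Vance is a knight, Nora is a knight, Uma is a knave, and Noah is a knight.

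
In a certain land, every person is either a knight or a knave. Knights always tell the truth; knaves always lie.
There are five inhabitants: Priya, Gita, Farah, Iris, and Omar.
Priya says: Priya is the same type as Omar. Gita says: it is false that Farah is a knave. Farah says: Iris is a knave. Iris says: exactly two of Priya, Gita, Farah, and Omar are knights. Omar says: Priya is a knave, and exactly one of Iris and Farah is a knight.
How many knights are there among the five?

3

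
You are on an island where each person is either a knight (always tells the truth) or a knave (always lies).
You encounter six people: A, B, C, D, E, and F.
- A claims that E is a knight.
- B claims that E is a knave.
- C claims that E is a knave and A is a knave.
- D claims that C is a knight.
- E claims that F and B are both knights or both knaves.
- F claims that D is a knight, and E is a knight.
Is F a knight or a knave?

Consistent assignments: {A=knight, B=knave, C=knave, D=knave, E=knight, F=knave}; {A=knave, B=knight, C=knight, D=knight, E=knave, F=knave}
In every consistent assignment, F is a knave.

F is a knave.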